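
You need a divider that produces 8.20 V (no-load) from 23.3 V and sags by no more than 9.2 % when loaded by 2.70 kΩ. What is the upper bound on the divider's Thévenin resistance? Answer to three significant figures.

Loading drop = R_th/(R_th + R_L) ≤ 0.0920, so R_th ≤ R_L · ε/(1−ε) = 2.70 kΩ × 0.0920/0.9080 = 274 Ω.
(Any R1, R2 with R2/(R1+R2) = 0.352 and R1‖R2 ≤ 274 Ω will meet the spec.)

R_th ≤ 274 Ω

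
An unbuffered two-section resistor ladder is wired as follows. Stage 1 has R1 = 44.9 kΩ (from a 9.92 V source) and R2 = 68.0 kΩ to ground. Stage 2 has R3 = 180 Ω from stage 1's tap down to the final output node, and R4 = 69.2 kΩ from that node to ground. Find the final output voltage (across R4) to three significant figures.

V_out ≈ 4.29 V

Stage 2 presents R3+R4 = 69380 Ω as a load on stage 1's tap.
Stage 1's lower leg becomes R2‖(R3+R4) = 34340 Ω, so V_mid = 9.92 × 34340/79240 = 4.299 V.
Stage 2 is itself unloaded: V_out = V_mid × R4/(R3+R4) = 4.299 × 69200/69380 = 4.29 V.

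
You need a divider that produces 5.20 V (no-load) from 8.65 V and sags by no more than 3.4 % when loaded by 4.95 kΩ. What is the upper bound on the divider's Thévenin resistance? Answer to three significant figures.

R_th ≤ 174 Ω

Loading drop = R_th/(R_th + R_L) ≤ 0.0340, so R_th ≤ R_L · ε/(1−ε) = 4.95 kΩ × 0.0340/0.9660 = 174 Ω.
(Any R1, R2 with R2/(R1+R2) = 0.601 and R1‖R2 ≤ 174 Ω will meet the spec.)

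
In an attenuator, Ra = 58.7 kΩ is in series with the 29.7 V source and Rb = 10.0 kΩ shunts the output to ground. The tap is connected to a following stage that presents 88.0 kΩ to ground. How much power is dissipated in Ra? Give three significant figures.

P ≈ 11.3 mW

Total resistance from the source is Ra + (Rb‖R_L) = 67.68 kΩ, so I = 29.7/67.68 kΩ = 0.4388 mA.
P = I²·Ra = (0.4388 mA)² × 58.7 kΩ = 11.3 mW.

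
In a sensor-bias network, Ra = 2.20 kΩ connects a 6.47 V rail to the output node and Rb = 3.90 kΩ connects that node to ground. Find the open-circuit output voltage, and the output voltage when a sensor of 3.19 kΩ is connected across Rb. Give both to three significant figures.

Open-circuit: V = 6.47 × 3.90/(2.20 + 3.90) = 4.14 V.
With the load, Rb becomes Rb‖R_L = 1.755 kΩ, so V = 6.47 × 1.755/3.955 = 2.87 V.

Unloaded: 4.14 V; loaded: 2.87 V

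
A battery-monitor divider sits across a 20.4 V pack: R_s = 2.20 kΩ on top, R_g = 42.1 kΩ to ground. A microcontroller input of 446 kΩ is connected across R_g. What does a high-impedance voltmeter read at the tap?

V_out ≈ 19.3 V

The load sits in parallel with R_g: R_g‖R_L = (42.1 × 446) / (42.1 + 446) = 38.47 kΩ.
V_out = 20.4 × 38.47 / (2.20 + 38.47) = 20.4 × 38.47/40.67 = 19.3 V.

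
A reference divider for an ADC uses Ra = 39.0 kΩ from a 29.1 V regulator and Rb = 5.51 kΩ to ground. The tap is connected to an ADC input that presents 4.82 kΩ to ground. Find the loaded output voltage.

The load sits in parallel with Rb: Rb‖R_L = (5.51 × 4.82) / (5.51 + 4.82) = 2.571 kΩ.
V_out = 29.1 × 2.571 / (39.0 + 2.571) = 29.1 × 2.571/41.57 = 1.80 V.

V_out ≈ 1.80 V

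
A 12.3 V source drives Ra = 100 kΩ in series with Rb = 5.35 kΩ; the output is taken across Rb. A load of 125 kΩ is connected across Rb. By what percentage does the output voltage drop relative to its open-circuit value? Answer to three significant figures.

3.90 %

The divider's output (Thévenin) resistance is Ra‖Rb = 5.078 kΩ.
Fractional drop under load = R_th/(R_th + R_L) = 5.078 / (5.078 + 125) = 0.03904.
So the output falls by 3.90 %.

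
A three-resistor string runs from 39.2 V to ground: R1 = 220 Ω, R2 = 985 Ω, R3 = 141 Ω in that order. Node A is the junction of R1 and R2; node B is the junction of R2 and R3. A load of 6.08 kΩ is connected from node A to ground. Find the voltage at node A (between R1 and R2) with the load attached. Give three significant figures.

V ≈ 31.8 V

Below node A the series string R2+R3 = 1126 Ω sits in parallel with the 6080 Ω load: 950.1 Ω.
V_A = 39.2 × 950.1/(220 + 950.1) = 31.8 V.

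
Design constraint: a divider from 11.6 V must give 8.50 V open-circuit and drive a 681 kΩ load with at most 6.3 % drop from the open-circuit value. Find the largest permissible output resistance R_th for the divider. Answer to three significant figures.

Loading drop = R_th/(R_th + R_L) ≤ 0.0630, so R_th ≤ R_L · ε/(1−ε) = 681 kΩ × 0.0630/0.9370 = 45.8 kΩ.

R_th ≤ 45.8 kΩ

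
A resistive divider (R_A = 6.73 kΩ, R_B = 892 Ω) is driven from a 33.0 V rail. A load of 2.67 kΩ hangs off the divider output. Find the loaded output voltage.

The load sits in parallel with R_B: R_B‖R_L = (892 × 2670) / (892 + 2670) = 668.6 Ω.
V_out = 33.0 × 668.6 / (6730 + 668.6) = 33.0 × 668.6/7399 = 2.98 V.

V_out ≈ 2.98 V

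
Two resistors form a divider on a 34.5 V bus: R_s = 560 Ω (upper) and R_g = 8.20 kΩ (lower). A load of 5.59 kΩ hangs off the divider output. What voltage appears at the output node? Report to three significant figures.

The load sits in parallel with R_g: R_g‖R_L = (8200 × 5590) / (8200 + 5590) = 3324 Ω.
V_out = 34.5 × 3324 / (560 + 3324) = 34.5 × 3324/3884 = 29.5 V.
(Unloaded it would have been 32.3 V.)

V_out ≈ 29.5 V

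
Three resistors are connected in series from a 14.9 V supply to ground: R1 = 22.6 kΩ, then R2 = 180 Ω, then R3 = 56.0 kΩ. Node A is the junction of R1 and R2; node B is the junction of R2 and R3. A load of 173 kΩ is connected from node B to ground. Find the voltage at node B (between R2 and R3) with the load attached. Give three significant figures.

At node B, R3 is in parallel with the load: R3‖R_L = 42310 Ω.
Below node A the resistance is R2 + (R3‖R_L) = 42490 Ω, so V_A = 14.9 × 42490/65090 = 9.726 V.
Then V_B = V_A × (R3‖R_L)/(R2 + R3‖R_L) = 9.726 × 42310/42490 = 9.68 V.

V ≈ 9.68 V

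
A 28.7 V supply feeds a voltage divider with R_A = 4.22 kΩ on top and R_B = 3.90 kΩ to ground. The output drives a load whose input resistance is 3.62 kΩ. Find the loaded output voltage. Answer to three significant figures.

The load sits in parallel with R_B: R_B‖R_L = (3.90 × 3.62) / (3.90 + 3.62) = 1.877 kΩ.
V_out = 28.7 × 1.877 / (4.22 + 1.877) = 28.7 × 1.877/6.097 = 8.84 V.

V_out ≈ 8.84 V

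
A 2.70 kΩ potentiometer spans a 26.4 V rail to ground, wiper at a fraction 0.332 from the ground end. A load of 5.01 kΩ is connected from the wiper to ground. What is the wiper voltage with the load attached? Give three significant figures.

The wiper splits the pot into (1−α)R = 1804 Ω above and αR = 896.4 Ω below.
Lower section ‖ load = 760.4 Ω.
V_wiper = 26.4 × 760.4/(1804 + 760.4) = 7.83 V.

V ≈ 7.83 V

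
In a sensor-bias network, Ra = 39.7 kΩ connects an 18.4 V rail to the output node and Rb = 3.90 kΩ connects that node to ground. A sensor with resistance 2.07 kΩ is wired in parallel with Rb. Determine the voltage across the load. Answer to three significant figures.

V_out ≈ 0.606 V

The load sits in parallel with Rb: Rb‖R_L = (3.90 × 2.07) / (3.90 + 2.07) = 1.352 kΩ.
V_out = 18.4 × 1.352 / (39.7 + 1.352) = 18.4 × 1.352/41.05 = 0.606 V.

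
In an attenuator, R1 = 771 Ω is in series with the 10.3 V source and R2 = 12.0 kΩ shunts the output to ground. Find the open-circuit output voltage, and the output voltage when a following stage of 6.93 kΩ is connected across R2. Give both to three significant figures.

Unloaded: 9.68 V; loaded: 8.76 V

Open-circuit: V = 10.3 × 12000/(771 + 12000) = 9.68 V.
With the load, R2 becomes R2‖R_L = 4393 Ω, so V = 10.3 × 4393/5164 = 8.76 V.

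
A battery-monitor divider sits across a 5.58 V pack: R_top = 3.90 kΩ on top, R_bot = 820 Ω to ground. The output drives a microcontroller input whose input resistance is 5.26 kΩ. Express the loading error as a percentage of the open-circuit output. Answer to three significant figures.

Unloaded V = 5.58 × 820/4720 = 0.96941 V.
Loaded: R_bot‖R_L = 709.4 Ω, giving V = 5.58 × 709.4/4609 = 0.85879 V.
Drop = (0.96941 − 0.85879) / 0.96941 = 11.4 %.

11.4 %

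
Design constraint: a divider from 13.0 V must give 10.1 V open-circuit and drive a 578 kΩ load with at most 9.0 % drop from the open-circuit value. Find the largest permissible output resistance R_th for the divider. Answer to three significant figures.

R_th ≤ 57.2 kΩ

Loading drop = R_th/(R_th + R_L) ≤ 0.0900, so R_th ≤ R_L · ε/(1−ε) = 578 kΩ × 0.0900/0.9100 = 57.2 kΩ.
(Any R1, R2 with R2/(R1+R2) = 0.777 and R1‖R2 ≤ 57.2 kΩ will meet the spec.)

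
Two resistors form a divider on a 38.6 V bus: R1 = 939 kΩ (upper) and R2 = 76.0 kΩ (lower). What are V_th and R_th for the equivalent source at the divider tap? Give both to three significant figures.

V_th = 2.89 V, R_th = 70.3 kΩ

V_th is the open-circuit tap voltage: 38.6 × 76.0/(939 + 76.0) = 2.89 V.
With the supply zeroed, R1 and R2 appear in parallel from the tap: R_th = R1‖R2 = (939 × 76.0)/1015 = 70.3 kΩ.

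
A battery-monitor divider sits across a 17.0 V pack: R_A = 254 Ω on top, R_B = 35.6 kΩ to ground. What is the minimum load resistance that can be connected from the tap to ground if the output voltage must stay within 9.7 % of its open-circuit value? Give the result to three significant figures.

R_L(min) ≈ 2.35 kΩ

Output resistance R_th = R_A‖R_B = (254 × 35600)/35850 = 252.2 Ω.
The fractional drop is R_th/(R_th + R_L); requiring this ≤ 0.0970 gives R_L ≥ R_th(1/0.0970 − 1) = 252.2 × 9.309 = 2.35 kΩ.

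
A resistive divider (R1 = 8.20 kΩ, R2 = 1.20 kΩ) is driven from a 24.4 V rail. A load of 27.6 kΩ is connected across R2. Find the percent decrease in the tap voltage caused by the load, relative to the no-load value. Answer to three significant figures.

3.65 %

The divider's output (Thévenin) resistance is R1‖R2 = 1.047 kΩ.
Fractional drop under load = R_th/(R_th + R_L) = 1.047 / (1.047 + 27.6) = 0.03654.
So the output falls by 3.65 %.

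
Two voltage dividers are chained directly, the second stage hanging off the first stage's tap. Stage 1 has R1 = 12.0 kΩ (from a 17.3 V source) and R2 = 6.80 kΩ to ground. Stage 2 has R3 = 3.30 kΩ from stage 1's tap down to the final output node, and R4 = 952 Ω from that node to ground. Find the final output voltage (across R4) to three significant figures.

Stage 2 presents R3+R4 = 4252 Ω as a load on stage 1's tap.
Stage 1's lower leg becomes R2‖(R3+R4) = 2616 Ω, so V_mid = 17.3 × 2616/14620 = 3.097 V.
Stage 2 is itself unloaded: V_out = V_mid × R4/(R3+R4) = 3.097 × 952/4252 = 0.693 V.

V_out ≈ 0.693 V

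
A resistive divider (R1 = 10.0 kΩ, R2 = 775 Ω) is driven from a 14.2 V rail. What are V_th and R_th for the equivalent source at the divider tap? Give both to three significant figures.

V_th is the open-circuit tap voltage: 14.2 × 775/(10000 + 775) = 1.02 V.
With the supply zeroed, R1 and R2 appear in parallel from the tap: R_th = R1‖R2 = (10000 × 775)/10780 = 719 Ω.

V_th = 1.02 V, R_th = 719 Ω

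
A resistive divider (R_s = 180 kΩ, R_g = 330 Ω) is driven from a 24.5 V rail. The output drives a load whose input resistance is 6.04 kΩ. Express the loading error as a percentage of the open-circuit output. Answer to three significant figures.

The divider's output (Thévenin) resistance is R_s‖R_g = 329.4 Ω.
Fractional drop under load = R_th/(R_th + R_L) = 329.4 / (329.4 + 6040) = 0.05172.
So the output falls by 5.17 %.

5.17 %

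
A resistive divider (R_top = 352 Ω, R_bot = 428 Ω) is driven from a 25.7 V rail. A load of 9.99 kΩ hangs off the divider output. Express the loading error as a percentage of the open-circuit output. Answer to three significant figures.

The divider's output (Thévenin) resistance is R_top‖R_bot = 193.1 Ω.
Fractional drop under load = R_th/(R_th + R_L) = 193.1 / (193.1 + 9990) = 0.01897.
So the output falls by 1.90 %.

1.90 %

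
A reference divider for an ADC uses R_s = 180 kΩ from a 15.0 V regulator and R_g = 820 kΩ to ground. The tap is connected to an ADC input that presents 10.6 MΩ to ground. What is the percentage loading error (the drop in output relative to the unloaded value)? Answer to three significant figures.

1.37 %

The divider's output (Thévenin) resistance is R_s‖R_g = 147.6 kΩ.
Fractional drop under load = R_th/(R_th + R_L) = 147.6 / (147.6 + 10600) = 0.01373.
So the output falls by 1.37 %.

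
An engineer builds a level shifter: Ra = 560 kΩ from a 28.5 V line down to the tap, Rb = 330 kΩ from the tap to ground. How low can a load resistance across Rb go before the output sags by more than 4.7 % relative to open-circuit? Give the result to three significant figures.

Output resistance R_th = Ra‖Rb = (560 × 330)/890.0 = 207.6 kΩ.
The fractional drop is R_th/(R_th + R_L); requiring this ≤ 0.0470 gives R_L ≥ R_th(1/0.0470 − 1) = 207.6 × 20.28 = 4.21 MΩ.

R_L(min) ≈ 4.21 MΩ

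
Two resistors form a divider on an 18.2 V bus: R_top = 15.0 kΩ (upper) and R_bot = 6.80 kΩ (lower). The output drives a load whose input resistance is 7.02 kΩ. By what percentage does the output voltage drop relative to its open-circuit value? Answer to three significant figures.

40.0 %

The divider's output (Thévenin) resistance is R_top‖R_bot = 4.679 kΩ.
Fractional drop under load = R_th/(R_th + R_L) = 4.679 / (4.679 + 7.02) = 0.3999.
So the output falls by 40.0 %.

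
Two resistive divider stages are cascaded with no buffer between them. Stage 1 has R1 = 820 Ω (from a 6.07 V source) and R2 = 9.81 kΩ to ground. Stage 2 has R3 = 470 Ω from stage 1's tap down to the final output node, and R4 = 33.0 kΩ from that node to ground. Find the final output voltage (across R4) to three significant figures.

Stage 2 presents R3+R4 = 33470 Ω as a load on stage 1's tap.
Stage 1's lower leg becomes R2‖(R3+R4) = 7586 Ω, so V_mid = 6.07 × 7586/8406 = 5.478 V.
Stage 2 is itself unloaded: V_out = V_mid × R4/(R3+R4) = 5.478 × 33000/33470 = 5.40 V.

V_out ≈ 5.40 V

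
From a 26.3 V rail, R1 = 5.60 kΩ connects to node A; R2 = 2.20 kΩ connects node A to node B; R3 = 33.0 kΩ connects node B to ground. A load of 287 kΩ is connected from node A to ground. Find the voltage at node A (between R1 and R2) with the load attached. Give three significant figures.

Below node A the series string R2+R3 = 35.20 kΩ sits in parallel with the 287 kΩ load: 31.35 kΩ.
V_A = 26.3 × 31.35/(5.60 + 31.35) = 22.3 V.

V ≈ 22.3 V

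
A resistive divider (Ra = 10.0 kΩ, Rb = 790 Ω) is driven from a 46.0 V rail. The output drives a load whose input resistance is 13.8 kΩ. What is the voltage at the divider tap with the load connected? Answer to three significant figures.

The load sits in parallel with Rb: Rb‖R_L = (790 × 13800) / (790 + 13800) = 747.2 Ω.
V_out = 46.0 × 747.2 / (10000 + 747.2) = 46.0 × 747.2/10750 = 3.20 V.

V_out ≈ 3.20 V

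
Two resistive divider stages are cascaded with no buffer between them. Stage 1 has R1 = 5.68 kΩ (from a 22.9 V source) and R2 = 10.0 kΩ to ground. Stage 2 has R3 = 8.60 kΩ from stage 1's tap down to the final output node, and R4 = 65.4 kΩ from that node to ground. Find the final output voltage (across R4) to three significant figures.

V_out ≈ 12.3 V

Stage 2 presents R3+R4 = 74.00 kΩ as a load on stage 1's tap.
Stage 1's lower leg becomes R2‖(R3+R4) = 8.810 kΩ, so V_mid = 22.9 × 8.810/14.49 = 13.92 V.
Stage 2 is itself unloaded: V_out = V_mid × R4/(R3+R4) = 13.92 × 65.4/74.00 = 12.3 V.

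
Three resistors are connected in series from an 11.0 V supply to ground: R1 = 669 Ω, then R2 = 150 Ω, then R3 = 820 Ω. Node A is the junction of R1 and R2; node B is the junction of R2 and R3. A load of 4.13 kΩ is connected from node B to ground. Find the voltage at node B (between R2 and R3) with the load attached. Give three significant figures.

V ≈ 5.01 V

At node B, R3 is in parallel with the load: R3‖R_L = 684.2 Ω.
Below node A the resistance is R2 + (R3‖R_L) = 834.2 Ω, so V_A = 11.0 × 834.2/1503 = 6.104 V.
Then V_B = V_A × (R3‖R_L)/(R2 + R3‖R_L) = 6.104 × 684.2/834.2 = 5.01 V.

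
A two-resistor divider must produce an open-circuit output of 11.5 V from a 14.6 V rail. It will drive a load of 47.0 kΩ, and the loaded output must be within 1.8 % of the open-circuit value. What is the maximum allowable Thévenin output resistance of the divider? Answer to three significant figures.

Loading drop = R_th/(R_th + R_L) ≤ 0.0180, so R_th ≤ R_L · ε/(1−ε) = 47.0 kΩ × 0.0180/0.9820 = 862 Ω.
(Any R1, R2 with R2/(R1+R2) = 0.788 and R1‖R2 ≤ 862 Ω will meet the spec.)

R_th ≤ 862 Ω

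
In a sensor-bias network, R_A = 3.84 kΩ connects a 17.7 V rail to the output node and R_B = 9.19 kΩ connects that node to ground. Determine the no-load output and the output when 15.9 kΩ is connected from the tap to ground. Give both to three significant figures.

Open-circuit: V = 17.7 × 9.19/(3.84 + 9.19) = 12.5 V.
With the load, R_B becomes R_B‖R_L = 5.824 kΩ, so V = 17.7 × 5.824/9.664 = 10.7 V.

Unloaded: 12.5 V; loaded: 10.7 V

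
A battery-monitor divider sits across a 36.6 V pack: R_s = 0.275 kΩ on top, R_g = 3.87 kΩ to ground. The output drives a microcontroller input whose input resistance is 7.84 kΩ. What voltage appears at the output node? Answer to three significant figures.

The load sits in parallel with R_g: R_g‖R_L = (3870 × 7840) / (3870 + 7840) = 2591 Ω.
V_out = 36.6 × 2591 / (275 + 2591) = 36.6 × 2591/2866 = 33.1 V.

V_out ≈ 33.1 V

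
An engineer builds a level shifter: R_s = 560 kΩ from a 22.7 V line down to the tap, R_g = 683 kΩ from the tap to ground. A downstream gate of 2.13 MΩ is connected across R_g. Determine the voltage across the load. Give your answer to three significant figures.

V_out ≈ 10.9 V

The load sits in parallel with R_g: R_g‖R_L = (683 × 2130) / (683 + 2130) = 517.2 kΩ.
V_out = 22.7 × 517.2 / (560 + 517.2) = 22.7 × 517.2/1077 = 10.9 V.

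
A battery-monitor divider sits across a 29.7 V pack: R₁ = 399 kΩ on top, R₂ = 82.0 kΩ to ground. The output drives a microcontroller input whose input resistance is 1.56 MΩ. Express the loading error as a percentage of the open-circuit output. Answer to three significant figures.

4.18 %

The divider's output (Thévenin) resistance is R₁‖R₂ = 68.02 kΩ.
Fractional drop under load = R_th/(R_th + R_L) = 68.02 / (68.02 + 1560) = 0.04178.
So the output falls by 4.18 %.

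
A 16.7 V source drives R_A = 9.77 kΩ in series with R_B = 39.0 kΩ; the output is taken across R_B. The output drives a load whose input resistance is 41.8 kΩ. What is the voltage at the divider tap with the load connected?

V_out ≈ 11.3 V

The load sits in parallel with R_B: R_B‖R_L = (39.0 × 41.8) / (39.0 + 41.8) = 20.18 kΩ.
V_out = 16.7 × 20.18 / (9.77 + 20.18) = 16.7 × 20.18/29.95 = 11.3 V.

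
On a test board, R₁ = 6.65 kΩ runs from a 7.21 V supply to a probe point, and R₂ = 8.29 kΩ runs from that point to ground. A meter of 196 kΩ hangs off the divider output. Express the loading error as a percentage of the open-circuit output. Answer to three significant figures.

1.85 %

The divider's output (Thévenin) resistance is R₁‖R₂ = 3.690 kΩ.
Fractional drop under load = R_th/(R_th + R_L) = 3.690 / (3.690 + 196) = 0.01848.
So the output falls by 1.85 %.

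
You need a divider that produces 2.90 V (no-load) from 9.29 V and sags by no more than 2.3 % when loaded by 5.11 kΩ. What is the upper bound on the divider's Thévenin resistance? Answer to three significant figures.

R_th ≤ 120 Ω

Loading drop = R_th/(R_th + R_L) ≤ 0.0230, so R_th ≤ R_L · ε/(1−ε) = 5.11 kΩ × 0.0230/0.9770 = 120 Ω.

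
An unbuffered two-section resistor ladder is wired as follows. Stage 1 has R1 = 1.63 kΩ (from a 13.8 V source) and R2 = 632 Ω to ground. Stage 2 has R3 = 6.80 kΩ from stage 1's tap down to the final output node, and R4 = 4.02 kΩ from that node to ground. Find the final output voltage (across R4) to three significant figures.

Stage 2 presents R3+R4 = 10820 Ω as a load on stage 1's tap.
Stage 1's lower leg becomes R2‖(R3+R4) = 597.1 Ω, so V_mid = 13.8 × 597.1/2227 = 3.700 V.
Stage 2 is itself unloaded: V_out = V_mid × R4/(R3+R4) = 3.700 × 4020/10820 = 1.37 V.

V_out ≈ 1.37 V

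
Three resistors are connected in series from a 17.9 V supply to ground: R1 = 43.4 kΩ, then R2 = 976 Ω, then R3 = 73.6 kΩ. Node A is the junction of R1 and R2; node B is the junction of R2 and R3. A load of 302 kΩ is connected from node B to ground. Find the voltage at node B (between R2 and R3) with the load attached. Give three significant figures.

V ≈ 10.2 V

At node B, R3 is in parallel with the load: R3‖R_L = 59180 Ω.
Below node A the resistance is R2 + (R3‖R_L) = 60150 Ω, so V_A = 17.9 × 60150/103600 = 10.40 V.
Then V_B = V_A × (R3‖R_L)/(R2 + R3‖R_L) = 10.40 × 59180/60150 = 10.2 V.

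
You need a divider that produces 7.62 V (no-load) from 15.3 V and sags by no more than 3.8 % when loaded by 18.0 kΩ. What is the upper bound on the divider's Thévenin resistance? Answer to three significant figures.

Loading drop = R_th/(R_th + R_L) ≤ 0.0380, so R_th ≤ R_L · ε/(1−ε) = 18.0 kΩ × 0.0380/0.9620 = 711 Ω.
(Any R1, R2 with R2/(R1+R2) = 0.498 and R1‖R2 ≤ 711 Ω will meet the spec.)

R_th ≤ 711 Ω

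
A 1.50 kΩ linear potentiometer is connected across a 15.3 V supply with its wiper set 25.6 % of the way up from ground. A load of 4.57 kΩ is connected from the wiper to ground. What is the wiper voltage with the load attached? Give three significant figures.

V ≈ 3.69 V

The wiper splits the pot into (1−α)R = 1116 Ω above and αR = 384.0 Ω below.
Lower section ‖ load = 354.2 Ω.
V_wiper = 15.3 × 354.2/(1116 + 354.2) = 3.69 V.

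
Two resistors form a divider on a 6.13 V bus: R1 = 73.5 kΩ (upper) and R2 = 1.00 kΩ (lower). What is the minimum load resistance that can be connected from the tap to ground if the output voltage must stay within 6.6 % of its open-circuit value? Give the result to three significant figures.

Output resistance R_th = R1‖R2 = (73500 × 1000)/74500 = 986.6 Ω.
The fractional drop is R_th/(R_th + R_L); requiring this ≤ 0.0660 gives R_L ≥ R_th(1/0.0660 − 1) = 986.6 × 14.15 = 14.0 kΩ.

R_L(min) ≈ 14.0 kΩ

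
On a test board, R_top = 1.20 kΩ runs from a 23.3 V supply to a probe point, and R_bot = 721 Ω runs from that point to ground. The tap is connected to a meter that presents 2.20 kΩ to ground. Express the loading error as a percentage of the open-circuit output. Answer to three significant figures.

17.0 %

The divider's output (Thévenin) resistance is R_top‖R_bot = 450.4 Ω.
Fractional drop under load = R_th/(R_th + R_L) = 450.4 / (450.4 + 2200) = 0.1699.
So the output falls by 17.0 %.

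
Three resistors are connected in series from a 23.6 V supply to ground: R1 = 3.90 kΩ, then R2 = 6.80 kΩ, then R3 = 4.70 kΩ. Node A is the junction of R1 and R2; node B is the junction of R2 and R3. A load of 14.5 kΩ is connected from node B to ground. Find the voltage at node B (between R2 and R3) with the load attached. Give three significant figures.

V ≈ 5.88 V

At node B, R3 is in parallel with the load: R3‖R_L = 3.549 kΩ.
Below node A the resistance is R2 + (R3‖R_L) = 10.35 kΩ, so V_A = 23.6 × 10.35/14.25 = 17.14 V.
Then V_B = V_A × (R3‖R_L)/(R2 + R3‖R_L) = 17.14 × 3.549/10.35 = 5.88 V.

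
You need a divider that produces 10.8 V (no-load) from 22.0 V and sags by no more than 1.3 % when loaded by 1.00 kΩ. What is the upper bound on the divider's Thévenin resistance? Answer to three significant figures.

Loading drop = R_th/(R_th + R_L) ≤ 0.0130, so R_th ≤ R_L · ε/(1−ε) = 1.00 kΩ × 0.0130/0.9870 = 13.2 Ω.
(Any R1, R2 with R2/(R1+R2) = 0.491 and R1‖R2 ≤ 13.2 Ω will meet the spec.)

R_th ≤ 13.2 Ω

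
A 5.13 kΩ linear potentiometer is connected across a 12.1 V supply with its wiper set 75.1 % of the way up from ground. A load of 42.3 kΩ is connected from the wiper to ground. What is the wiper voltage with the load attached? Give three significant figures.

The wiper splits the pot into (1−α)R = 1.277 kΩ above and αR = 3.853 kΩ below.
Lower section ‖ load = 3.531 kΩ.
V_wiper = 12.1 × 3.531/(1.277 + 3.531) = 8.89 V.

V ≈ 8.89 V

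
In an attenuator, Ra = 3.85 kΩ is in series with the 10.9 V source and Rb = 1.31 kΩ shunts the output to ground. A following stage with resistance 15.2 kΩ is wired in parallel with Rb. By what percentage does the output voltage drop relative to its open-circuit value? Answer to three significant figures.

The divider's output (Thévenin) resistance is Ra‖Rb = 0.9774 kΩ.
Fractional drop under load = R_th/(R_th + R_L) = 0.9774 / (0.9774 + 15.2) = 0.06042.
So the output falls by 6.04 %.

6.04 %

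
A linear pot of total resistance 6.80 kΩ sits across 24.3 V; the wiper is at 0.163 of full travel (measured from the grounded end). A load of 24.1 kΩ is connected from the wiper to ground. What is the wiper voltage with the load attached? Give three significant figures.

V ≈ 3.81 V

The wiper splits the pot into (1−α)R = 5.692 kΩ above and αR = 1.108 kΩ below.
Lower section ‖ load = 1.060 kΩ.
V_wiper = 24.3 × 1.060/(5.692 + 1.060) = 3.81 V.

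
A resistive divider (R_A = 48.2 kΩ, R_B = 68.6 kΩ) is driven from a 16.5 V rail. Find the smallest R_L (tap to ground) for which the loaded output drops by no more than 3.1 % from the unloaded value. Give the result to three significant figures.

R_L(min) ≈ 885 kΩ

Output resistance R_th = R_A‖R_B = (48.2 × 68.6)/116.8 = 28.31 kΩ.
The fractional drop is R_th/(R_th + R_L); requiring this ≤ 0.0310 gives R_L ≥ R_th(1/0.0310 − 1) = 28.31 × 31.26 = 885 kΩ.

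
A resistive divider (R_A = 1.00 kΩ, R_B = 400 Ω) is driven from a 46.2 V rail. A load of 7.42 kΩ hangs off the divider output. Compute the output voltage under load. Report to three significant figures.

The load sits in parallel with R_B: R_B‖R_L = (400 × 7420) / (400 + 7420) = 379.5 Ω.
V_out = 46.2 × 379.5 / (1000 + 379.5) = 46.2 × 379.5/1380 = 12.7 V.

V_out ≈ 12.7 V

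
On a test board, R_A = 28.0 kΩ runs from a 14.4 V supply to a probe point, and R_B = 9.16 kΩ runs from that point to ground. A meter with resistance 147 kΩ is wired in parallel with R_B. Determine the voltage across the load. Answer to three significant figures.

The load sits in parallel with R_B: R_B‖R_L = (9.16 × 147) / (9.16 + 147) = 8.623 kΩ.
V_out = 14.4 × 8.623 / (28.0 + 8.623) = 14.4 × 8.623/36.62 = 3.39 V.
(Unloaded it would have been 3.55 V.)

V_out ≈ 3.39 V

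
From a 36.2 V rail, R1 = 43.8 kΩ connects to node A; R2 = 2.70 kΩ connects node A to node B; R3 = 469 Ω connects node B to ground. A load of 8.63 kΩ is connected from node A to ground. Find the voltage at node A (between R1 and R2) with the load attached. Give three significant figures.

Below node A the series string R2+R3 = 3169 Ω sits in parallel with the 8630 Ω load: 2318 Ω.
V_A = 36.2 × 2318/(43800 + 2318) = 1.82 V.

V ≈ 1.82 V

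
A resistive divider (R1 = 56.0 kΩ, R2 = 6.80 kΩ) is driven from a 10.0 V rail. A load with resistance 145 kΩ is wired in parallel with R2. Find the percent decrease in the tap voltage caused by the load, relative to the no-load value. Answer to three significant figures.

The divider's output (Thévenin) resistance is R1‖R2 = 6.064 kΩ.
Fractional drop under load = R_th/(R_th + R_L) = 6.064 / (6.064 + 145) = 0.04014.
So the output falls by 4.01 %.

4.01 %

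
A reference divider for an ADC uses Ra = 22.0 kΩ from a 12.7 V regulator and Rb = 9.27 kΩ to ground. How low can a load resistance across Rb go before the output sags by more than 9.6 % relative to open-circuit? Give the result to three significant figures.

Output resistance R_th = Ra‖Rb = (22.0 × 9.27)/31.27 = 6.522 kΩ.
The fractional drop is R_th/(R_th + R_L); requiring this ≤ 0.0960 gives R_L ≥ R_th(1/0.0960 − 1) = 6.522 × 9.417 = 61.4 kΩ.

R_L(min) ≈ 61.4 kΩ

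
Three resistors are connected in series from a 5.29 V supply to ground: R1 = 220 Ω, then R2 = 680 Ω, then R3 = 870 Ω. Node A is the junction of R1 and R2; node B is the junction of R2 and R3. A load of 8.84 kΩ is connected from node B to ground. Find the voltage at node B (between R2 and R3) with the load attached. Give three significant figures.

V ≈ 2.48 V

At node B, R3 is in parallel with the load: R3‖R_L = 792.0 Ω.
Below node A the resistance is R2 + (R3‖R_L) = 1472 Ω, so V_A = 5.29 × 1472/1692 = 4.602 V.
Then V_B = V_A × (R3‖R_L)/(R2 + R3‖R_L) = 4.602 × 792.0/1472 = 2.48 V.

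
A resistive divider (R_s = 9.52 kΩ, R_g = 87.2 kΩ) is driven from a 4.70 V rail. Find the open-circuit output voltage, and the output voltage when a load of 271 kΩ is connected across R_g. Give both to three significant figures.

Unloaded: 4.24 V; loaded: 4.11 V

Open-circuit: V = 4.70 × 87.2/(9.52 + 87.2) = 4.24 V.
With the load, R_g becomes R_g‖R_L = 65.97 kΩ, so V = 4.70 × 65.97/75.49 = 4.11 V.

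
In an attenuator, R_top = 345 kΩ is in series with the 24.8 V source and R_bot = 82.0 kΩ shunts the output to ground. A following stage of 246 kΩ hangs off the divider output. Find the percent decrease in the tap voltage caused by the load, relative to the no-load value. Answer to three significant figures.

21.2 %

Unloaded V = 24.8 × 82.0/427.0 = 4.763 V.
Loaded: R_bot‖R_L = 61.50 kΩ, giving V = 24.8 × 61.50/406.5 = 3.752 V.
Drop = (4.763 − 3.752) / 4.763 = 21.2 %.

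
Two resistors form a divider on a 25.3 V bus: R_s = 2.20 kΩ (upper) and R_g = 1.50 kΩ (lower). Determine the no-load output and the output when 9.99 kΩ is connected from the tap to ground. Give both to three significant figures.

Unloaded: 10.3 V; loaded: 9.42 V

Open-circuit: V = 25.3 × 1.50/(2.20 + 1.50) = 10.3 V.
With the load, R_g becomes R_g‖R_L = 1.304 kΩ, so V = 25.3 × 1.304/3.504 = 9.42 V.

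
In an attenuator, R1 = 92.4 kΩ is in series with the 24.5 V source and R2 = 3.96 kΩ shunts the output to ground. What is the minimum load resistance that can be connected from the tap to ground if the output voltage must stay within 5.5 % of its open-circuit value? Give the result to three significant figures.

Output resistance R_th = R1‖R2 = (92.4 × 3.96)/96.36 = 3.797 kΩ.
The fractional drop is R_th/(R_th + R_L); requiring this ≤ 0.0550 gives R_L ≥ R_th(1/0.0550 − 1) = 3.797 × 17.18 = 65.2 kΩ.

R_L(min) ≈ 65.2 kΩ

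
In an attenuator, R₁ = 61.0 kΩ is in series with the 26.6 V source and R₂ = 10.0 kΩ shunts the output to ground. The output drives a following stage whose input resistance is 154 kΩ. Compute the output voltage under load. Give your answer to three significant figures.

The load sits in parallel with R₂: R₂‖R_L = (10.0 × 154) / (10.0 + 154) = 9.390 kΩ.
V_out = 26.6 × 9.390 / (61.0 + 9.390) = 26.6 × 9.390/70.39 = 3.55 V.

V_out ≈ 3.55 V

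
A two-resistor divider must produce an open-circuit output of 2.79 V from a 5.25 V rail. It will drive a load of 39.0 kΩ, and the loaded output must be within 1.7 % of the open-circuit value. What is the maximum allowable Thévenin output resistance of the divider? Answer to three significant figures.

Loading drop = R_th/(R_th + R_L) ≤ 0.0170, so R_th ≤ R_L · ε/(1−ε) = 39.0 kΩ × 0.0170/0.9830 = 674 Ω.
(Any R1, R2 with R2/(R1+R2) = 0.531 and R1‖R2 ≤ 674 Ω will meet the spec.)

R_th ≤ 674 Ω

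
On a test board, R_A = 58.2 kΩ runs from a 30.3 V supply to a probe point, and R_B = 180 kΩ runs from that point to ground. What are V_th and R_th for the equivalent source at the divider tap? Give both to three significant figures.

V_th is the open-circuit tap voltage: 30.3 × 180/(58.2 + 180) = 22.9 V.
With the supply zeroed, R_A and R_B appear in parallel from the tap: R_th = R_A‖R_B = (58.2 × 180)/238.2 = 44.0 kΩ.

V_th = 22.9 V, R_th = 44.0 kΩ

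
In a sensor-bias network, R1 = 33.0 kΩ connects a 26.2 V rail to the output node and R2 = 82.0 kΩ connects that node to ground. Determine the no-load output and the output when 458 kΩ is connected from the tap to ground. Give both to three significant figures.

Open-circuit: V = 26.2 × 82.0/(33.0 + 82.0) = 18.7 V.
With the load, R2 becomes R2‖R_L = 69.55 kΩ, so V = 26.2 × 69.55/102.5 = 17.8 V.

Unloaded: 18.7 V; loaded: 17.8 V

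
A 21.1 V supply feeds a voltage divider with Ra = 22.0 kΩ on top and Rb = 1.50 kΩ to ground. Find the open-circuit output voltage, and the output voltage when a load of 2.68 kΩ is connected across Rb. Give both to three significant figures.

Open-circuit: V = 21.1 × 1.50/(22.0 + 1.50) = 1.35 V.
With the load, Rb becomes Rb‖R_L = 0.9617 kΩ, so V = 21.1 × 0.9617/22.96 = 0.884 V.

Unloaded: 1.35 V; loaded: 0.884 V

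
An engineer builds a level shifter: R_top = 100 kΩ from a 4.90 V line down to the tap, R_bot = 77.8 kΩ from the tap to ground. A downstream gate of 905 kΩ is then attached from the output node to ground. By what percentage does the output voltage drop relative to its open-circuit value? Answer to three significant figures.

4.61 %

The divider's output (Thévenin) resistance is R_top‖R_bot = 43.76 kΩ.
Fractional drop under load = R_th/(R_th + R_L) = 43.76 / (43.76 + 905) = 0.04612.
So the output falls by 4.61 %.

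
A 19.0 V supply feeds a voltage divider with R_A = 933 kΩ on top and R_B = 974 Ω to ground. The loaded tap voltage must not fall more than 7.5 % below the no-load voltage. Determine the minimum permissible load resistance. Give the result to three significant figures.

Output resistance R_th = R_A‖R_B = (933000 × 974)/934000 = 973.0 Ω.
The fractional drop is R_th/(R_th + R_L); requiring this ≤ 0.0750 gives R_L ≥ R_th(1/0.0750 − 1) = 973.0 × 12.33 = 12.0 kΩ.

R_L(min) ≈ 12.0 kΩ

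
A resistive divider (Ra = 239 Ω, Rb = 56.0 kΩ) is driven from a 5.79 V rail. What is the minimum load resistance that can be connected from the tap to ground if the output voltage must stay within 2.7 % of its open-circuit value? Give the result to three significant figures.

R_L(min) ≈ 8.58 kΩ

Output resistance R_th = Ra‖Rb = (239 × 56000)/56240 = 238.0 Ω.
The fractional drop is R_th/(R_th + R_L); requiring this ≤ 0.0270 gives R_L ≥ R_th(1/0.0270 − 1) = 238.0 × 36.04 = 8.58 kΩ.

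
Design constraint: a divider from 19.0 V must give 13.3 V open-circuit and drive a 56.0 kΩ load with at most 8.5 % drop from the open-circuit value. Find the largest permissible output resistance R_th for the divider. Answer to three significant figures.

R_th ≤ 5.20 kΩ

Loading drop = R_th/(R_th + R_L) ≤ 0.0850, so R_th ≤ R_L · ε/(1−ε) = 56.0 kΩ × 0.0850/0.9150 = 5.20 kΩ.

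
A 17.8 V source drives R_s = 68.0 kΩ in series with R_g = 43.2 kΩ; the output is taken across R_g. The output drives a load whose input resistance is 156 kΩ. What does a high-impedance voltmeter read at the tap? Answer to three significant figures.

The load sits in parallel with R_g: R_g‖R_L = (43.2 × 156) / (43.2 + 156) = 33.83 kΩ.
V_out = 17.8 × 33.83 / (68.0 + 33.83) = 17.8 × 33.83/101.8 = 5.91 V.

V_out ≈ 5.91 V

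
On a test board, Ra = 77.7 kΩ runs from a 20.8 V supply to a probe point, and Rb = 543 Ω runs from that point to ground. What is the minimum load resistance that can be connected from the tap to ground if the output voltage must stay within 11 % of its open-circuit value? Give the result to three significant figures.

R_L(min) ≈ 4.36 kΩ

Output resistance R_th = Ra‖Rb = (77700 × 543)/78240 = 539.2 Ω.
The fractional drop is R_th/(R_th + R_L); requiring this ≤ 0.110 gives R_L ≥ R_th(1/0.110 − 1) = 539.2 × 8.091 = 4.36 kΩ.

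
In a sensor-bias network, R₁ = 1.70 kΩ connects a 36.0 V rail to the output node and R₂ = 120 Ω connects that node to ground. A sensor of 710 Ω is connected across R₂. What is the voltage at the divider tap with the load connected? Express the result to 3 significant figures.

V_out ≈ 2.05 V

The load sits in parallel with R₂: R₂‖R_L = (120 × 710) / (120 + 710) = 102.7 Ω.
V_out = 36.0 × 102.7 / (1700 + 102.7) = 36.0 × 102.7/1803 = 2.05 V.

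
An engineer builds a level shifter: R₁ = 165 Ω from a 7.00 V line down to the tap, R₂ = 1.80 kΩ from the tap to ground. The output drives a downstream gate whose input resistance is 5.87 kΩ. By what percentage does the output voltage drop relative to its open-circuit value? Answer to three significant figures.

The divider's output (Thévenin) resistance is R₁‖R₂ = 151.1 Ω.
Fractional drop under load = R_th/(R_th + R_L) = 151.1 / (151.1 + 5870) = 0.02510.
So the output falls by 2.51 %.

2.51 %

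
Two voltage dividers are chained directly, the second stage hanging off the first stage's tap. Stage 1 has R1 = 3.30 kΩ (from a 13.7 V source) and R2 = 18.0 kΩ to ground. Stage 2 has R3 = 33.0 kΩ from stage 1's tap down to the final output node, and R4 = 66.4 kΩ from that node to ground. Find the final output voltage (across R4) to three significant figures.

Stage 2 presents R3+R4 = 99.40 kΩ as a load on stage 1's tap.
Stage 1's lower leg becomes R2‖(R3+R4) = 15.24 kΩ, so V_mid = 13.7 × 15.24/18.54 = 11.26 V.
Stage 2 is itself unloaded: V_out = V_mid × R4/(R3+R4) = 11.26 × 66.4/99.40 = 7.52 V.

V_out ≈ 7.52 V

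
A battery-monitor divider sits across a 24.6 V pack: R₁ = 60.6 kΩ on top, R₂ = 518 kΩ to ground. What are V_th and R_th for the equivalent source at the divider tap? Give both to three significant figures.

V_th = 22.0 V, R_th = 54.3 kΩ

V_th is the open-circuit tap voltage: 24.6 × 518/(60.6 + 518) = 22.0 V.
With the supply zeroed, R₁ and R₂ appear in parallel from the tap: R_th = R₁‖R₂ = (60.6 × 518)/578.6 = 54.3 kΩ.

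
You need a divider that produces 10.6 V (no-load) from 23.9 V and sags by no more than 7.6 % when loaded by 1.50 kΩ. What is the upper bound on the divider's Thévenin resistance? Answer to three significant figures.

R_th ≤ 123 Ω

Loading drop = R_th/(R_th + R_L) ≤ 0.0760, so R_th ≤ R_L · ε/(1−ε) = 1.50 kΩ × 0.0760/0.9240 = 123 Ω.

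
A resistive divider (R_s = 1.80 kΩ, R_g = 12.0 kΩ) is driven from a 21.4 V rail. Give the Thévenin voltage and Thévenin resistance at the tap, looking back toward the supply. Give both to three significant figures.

V_th = 18.6 V, R_th = 1.57 kΩ

V_th is the open-circuit tap voltage: 21.4 × 12.0/(1.80 + 12.0) = 18.6 V.
With the supply zeroed, R_s and R_g appear in parallel from the tap: R_th = R_s‖R_g = (1.80 × 12.0)/13.80 = 1.57 kΩ.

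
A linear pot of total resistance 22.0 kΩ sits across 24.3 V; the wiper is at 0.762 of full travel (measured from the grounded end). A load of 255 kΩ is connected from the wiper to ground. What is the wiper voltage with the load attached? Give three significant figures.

V ≈ 18.2 V

The wiper splits the pot into (1−α)R = 5.236 kΩ above and αR = 16.76 kΩ below.
Lower section ‖ load = 15.73 kΩ.
V_wiper = 24.3 × 15.73/(5.236 + 15.73) = 18.2 V.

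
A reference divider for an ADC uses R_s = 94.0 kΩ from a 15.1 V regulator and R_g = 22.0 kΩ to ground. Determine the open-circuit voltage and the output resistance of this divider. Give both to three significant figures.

V_th = 2.86 V, R_th = 17.8 kΩ

V_th is the open-circuit tap voltage: 15.1 × 22.0/(94.0 + 22.0) = 2.86 V.
With the supply zeroed, R_s and R_g appear in parallel from the tap: R_th = R_s‖R_g = (94.0 × 22.0)/116.0 = 17.8 kΩ.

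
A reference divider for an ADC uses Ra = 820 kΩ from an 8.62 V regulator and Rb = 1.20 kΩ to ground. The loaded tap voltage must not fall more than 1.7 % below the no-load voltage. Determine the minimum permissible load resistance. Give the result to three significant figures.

Output resistance R_th = Ra‖Rb = (820 × 1.20)/821.2 = 1.198 kΩ.
The fractional drop is R_th/(R_th + R_L); requiring this ≤ 0.0170 gives R_L ≥ R_th(1/0.0170 − 1) = 1.198 × 57.82 = 69.3 kΩ.

R_L(min) ≈ 69.3 kΩ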